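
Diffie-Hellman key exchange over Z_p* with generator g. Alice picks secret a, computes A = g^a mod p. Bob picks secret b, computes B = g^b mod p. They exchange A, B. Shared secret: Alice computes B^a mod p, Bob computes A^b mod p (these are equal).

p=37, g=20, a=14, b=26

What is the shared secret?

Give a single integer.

A = 20^14 mod 37  (bits of 14 = 1110)
  bit 0 = 1: r = r^2 * 20 mod 37 = 1^2 * 20 = 1*20 = 20
  bit 1 = 1: r = r^2 * 20 mod 37 = 20^2 * 20 = 30*20 = 8
  bit 2 = 1: r = r^2 * 20 mod 37 = 8^2 * 20 = 27*20 = 22
  bit 3 = 0: r = r^2 mod 37 = 22^2 = 3
  -> A = 3
B = 20^26 mod 37  (bits of 26 = 11010)
  bit 0 = 1: r = r^2 * 20 mod 37 = 1^2 * 20 = 1*20 = 20
  bit 1 = 1: r = r^2 * 20 mod 37 = 20^2 * 20 = 30*20 = 8
  bit 2 = 0: r = r^2 mod 37 = 8^2 = 27
  bit 3 = 1: r = r^2 * 20 mod 37 = 27^2 * 20 = 26*20 = 2
  bit 4 = 0: r = r^2 mod 37 = 2^2 = 4
  -> B = 4
s = B^a = 4^14 mod 37  (bits of 14 = 1110)
  bit 0 = 1: r = r^2 * 4 mod 37 = 1^2 * 4 = 1*4 = 4
  bit 1 = 1: r = r^2 * 4 mod 37 = 4^2 * 4 = 16*4 = 27
  bit 2 = 1: r = r^2 * 4 mod 37 = 27^2 * 4 = 26*4 = 30
  bit 3 = 0: r = r^2 mod 37 = 30^2 = 12
  -> s = B^a = 12

Answer: 12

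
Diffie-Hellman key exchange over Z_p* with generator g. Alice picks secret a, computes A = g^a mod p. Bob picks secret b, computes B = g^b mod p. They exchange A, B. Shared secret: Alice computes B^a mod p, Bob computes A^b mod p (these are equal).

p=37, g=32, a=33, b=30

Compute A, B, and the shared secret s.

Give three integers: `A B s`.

Answer: 29 27 36

Derivation:
A = 32^33 mod 37  (bits of 33 = 100001)
  bit 0 = 1: r = r^2 * 32 mod 37 = 1^2 * 32 = 1*32 = 32
  bit 1 = 0: r = r^2 mod 37 = 32^2 = 25
  bit 2 = 0: r = r^2 mod 37 = 25^2 = 33
  bit 3 = 0: r = r^2 mod 37 = 33^2 = 16
  bit 4 = 0: r = r^2 mod 37 = 16^2 = 34
  bit 5 = 1: r = r^2 * 32 mod 37 = 34^2 * 32 = 9*32 = 29
  -> A = 29
B = 32^30 mod 37  (bits of 30 = 11110)
  bit 0 = 1: r = r^2 * 32 mod 37 = 1^2 * 32 = 1*32 = 32
  bit 1 = 1: r = r^2 * 32 mod 37 = 32^2 * 32 = 25*32 = 23
  bit 2 = 1: r = r^2 * 32 mod 37 = 23^2 * 32 = 11*32 = 19
  bit 3 = 1: r = r^2 * 32 mod 37 = 19^2 * 32 = 28*32 = 8
  bit 4 = 0: r = r^2 mod 37 = 8^2 = 27
  -> B = 27
s = B^a = 27^33 mod 37  (bits of 33 = 100001)
  bit 0 = 1: r = r^2 * 27 mod 37 = 1^2 * 27 = 1*27 = 27
  bit 1 = 0: r = r^2 mod 37 = 27^2 = 26
  bit 2 = 0: r = r^2 mod 37 = 26^2 = 10
  bit 3 = 0: r = r^2 mod 37 = 10^2 = 26
  bit 4 = 0: r = r^2 mod 37 = 26^2 = 10
  bit 5 = 1: r = r^2 * 27 mod 37 = 10^2 * 27 = 26*27 = 36
  -> s = B^a = 36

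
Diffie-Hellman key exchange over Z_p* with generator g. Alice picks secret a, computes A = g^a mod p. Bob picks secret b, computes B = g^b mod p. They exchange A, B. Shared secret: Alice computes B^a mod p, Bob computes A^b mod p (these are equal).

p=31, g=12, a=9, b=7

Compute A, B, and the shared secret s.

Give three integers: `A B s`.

Answer: 15 24 23

Derivation:
A = 12^9 mod 31  (bits of 9 = 1001)
  bit 0 = 1: r = r^2 * 12 mod 31 = 1^2 * 12 = 1*12 = 12
  bit 1 = 0: r = r^2 mod 31 = 12^2 = 20
  bit 2 = 0: r = r^2 mod 31 = 20^2 = 28
  bit 3 = 1: r = r^2 * 12 mod 31 = 28^2 * 12 = 9*12 = 15
  -> A = 15
B = 12^7 mod 31  (bits of 7 = 111)
  bit 0 = 1: r = r^2 * 12 mod 31 = 1^2 * 12 = 1*12 = 12
  bit 1 = 1: r = r^2 * 12 mod 31 = 12^2 * 12 = 20*12 = 23
  bit 2 = 1: r = r^2 * 12 mod 31 = 23^2 * 12 = 2*12 = 24
  -> B = 24
s = B^a = 24^9 mod 31  (bits of 9 = 1001)
  bit 0 = 1: r = r^2 * 24 mod 31 = 1^2 * 24 = 1*24 = 24
  bit 1 = 0: r = r^2 mod 31 = 24^2 = 18
  bit 2 = 0: r = r^2 mod 31 = 18^2 = 14
  bit 3 = 1: r = r^2 * 24 mod 31 = 14^2 * 24 = 10*24 = 23
  -> s = B^a = 23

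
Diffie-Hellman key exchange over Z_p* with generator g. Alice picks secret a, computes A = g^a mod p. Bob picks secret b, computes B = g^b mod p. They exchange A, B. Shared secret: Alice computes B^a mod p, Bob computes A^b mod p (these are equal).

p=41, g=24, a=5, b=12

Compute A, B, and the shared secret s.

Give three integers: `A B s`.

A = 24^5 mod 41  (bits of 5 = 101)
  bit 0 = 1: r = r^2 * 24 mod 41 = 1^2 * 24 = 1*24 = 24
  bit 1 = 0: r = r^2 mod 41 = 24^2 = 2
  bit 2 = 1: r = r^2 * 24 mod 41 = 2^2 * 24 = 4*24 = 14
  -> A = 14
B = 24^12 mod 41  (bits of 12 = 1100)
  bit 0 = 1: r = r^2 * 24 mod 41 = 1^2 * 24 = 1*24 = 24
  bit 1 = 1: r = r^2 * 24 mod 41 = 24^2 * 24 = 2*24 = 7
  bit 2 = 0: r = r^2 mod 41 = 7^2 = 8
  bit 3 = 0: r = r^2 mod 41 = 8^2 = 23
  -> B = 23
s = B^a = 23^5 mod 41  (bits of 5 = 101)
  bit 0 = 1: r = r^2 * 23 mod 41 = 1^2 * 23 = 1*23 = 23
  bit 1 = 0: r = r^2 mod 41 = 23^2 = 37
  bit 2 = 1: r = r^2 * 23 mod 41 = 37^2 * 23 = 16*23 = 40
  -> s = B^a = 40

Answer: 14 23 40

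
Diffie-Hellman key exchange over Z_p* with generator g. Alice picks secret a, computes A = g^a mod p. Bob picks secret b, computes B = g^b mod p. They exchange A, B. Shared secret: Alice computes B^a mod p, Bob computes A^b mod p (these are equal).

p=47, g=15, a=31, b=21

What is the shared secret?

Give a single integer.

Answer: 40

Derivation:
A = 15^31 mod 47  (bits of 31 = 11111)
  bit 0 = 1: r = r^2 * 15 mod 47 = 1^2 * 15 = 1*15 = 15
  bit 1 = 1: r = r^2 * 15 mod 47 = 15^2 * 15 = 37*15 = 38
  bit 2 = 1: r = r^2 * 15 mod 47 = 38^2 * 15 = 34*15 = 40
  bit 3 = 1: r = r^2 * 15 mod 47 = 40^2 * 15 = 2*15 = 30
  bit 4 = 1: r = r^2 * 15 mod 47 = 30^2 * 15 = 7*15 = 11
  -> A = 11
B = 15^21 mod 47  (bits of 21 = 10101)
  bit 0 = 1: r = r^2 * 15 mod 47 = 1^2 * 15 = 1*15 = 15
  bit 1 = 0: r = r^2 mod 47 = 15^2 = 37
  bit 2 = 1: r = r^2 * 15 mod 47 = 37^2 * 15 = 6*15 = 43
  bit 3 = 0: r = r^2 mod 47 = 43^2 = 16
  bit 4 = 1: r = r^2 * 15 mod 47 = 16^2 * 15 = 21*15 = 33
  -> B = 33
s = B^a = 33^31 mod 47  (bits of 31 = 11111)
  bit 0 = 1: r = r^2 * 33 mod 47 = 1^2 * 33 = 1*33 = 33
  bit 1 = 1: r = r^2 * 33 mod 47 = 33^2 * 33 = 8*33 = 29
  bit 2 = 1: r = r^2 * 33 mod 47 = 29^2 * 33 = 42*33 = 23
  bit 3 = 1: r = r^2 * 33 mod 47 = 23^2 * 33 = 12*33 = 20
  bit 4 = 1: r = r^2 * 33 mod 47 = 20^2 * 33 = 24*33 = 40
  -> s = B^a = 40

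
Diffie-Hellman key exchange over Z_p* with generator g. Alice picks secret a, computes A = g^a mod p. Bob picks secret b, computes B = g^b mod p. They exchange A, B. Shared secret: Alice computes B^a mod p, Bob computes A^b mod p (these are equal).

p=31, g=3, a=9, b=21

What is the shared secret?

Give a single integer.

Answer: 29

Derivation:
A = 3^9 mod 31  (bits of 9 = 1001)
  bit 0 = 1: r = r^2 * 3 mod 31 = 1^2 * 3 = 1*3 = 3
  bit 1 = 0: r = r^2 mod 31 = 3^2 = 9
  bit 2 = 0: r = r^2 mod 31 = 9^2 = 19
  bit 3 = 1: r = r^2 * 3 mod 31 = 19^2 * 3 = 20*3 = 29
  -> A = 29
B = 3^21 mod 31  (bits of 21 = 10101)
  bit 0 = 1: r = r^2 * 3 mod 31 = 1^2 * 3 = 1*3 = 3
  bit 1 = 0: r = r^2 mod 31 = 3^2 = 9
  bit 2 = 1: r = r^2 * 3 mod 31 = 9^2 * 3 = 19*3 = 26
  bit 3 = 0: r = r^2 mod 31 = 26^2 = 25
  bit 4 = 1: r = r^2 * 3 mod 31 = 25^2 * 3 = 5*3 = 15
  -> B = 15
s = B^a = 15^9 mod 31  (bits of 9 = 1001)
  bit 0 = 1: r = r^2 * 15 mod 31 = 1^2 * 15 = 1*15 = 15
  bit 1 = 0: r = r^2 mod 31 = 15^2 = 8
  bit 2 = 0: r = r^2 mod 31 = 8^2 = 2
  bit 3 = 1: r = r^2 * 15 mod 31 = 2^2 * 15 = 4*15 = 29
  -> s = B^a = 29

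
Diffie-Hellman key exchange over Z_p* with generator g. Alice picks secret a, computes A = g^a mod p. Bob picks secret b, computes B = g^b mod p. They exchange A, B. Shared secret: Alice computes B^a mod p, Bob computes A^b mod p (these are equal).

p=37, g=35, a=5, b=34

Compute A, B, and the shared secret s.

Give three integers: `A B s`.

Answer: 5 28 3

Derivation:
A = 35^5 mod 37  (bits of 5 = 101)
  bit 0 = 1: r = r^2 * 35 mod 37 = 1^2 * 35 = 1*35 = 35
  bit 1 = 0: r = r^2 mod 37 = 35^2 = 4
  bit 2 = 1: r = r^2 * 35 mod 37 = 4^2 * 35 = 16*35 = 5
  -> A = 5
B = 35^34 mod 37  (bits of 34 = 100010)
  bit 0 = 1: r = r^2 * 35 mod 37 = 1^2 * 35 = 1*35 = 35
  bit 1 = 0: r = r^2 mod 37 = 35^2 = 4
  bit 2 = 0: r = r^2 mod 37 = 4^2 = 16
  bit 3 = 0: r = r^2 mod 37 = 16^2 = 34
  bit 4 = 1: r = r^2 * 35 mod 37 = 34^2 * 35 = 9*35 = 19
  bit 5 = 0: r = r^2 mod 37 = 19^2 = 28
  -> B = 28
s = B^a = 28^5 mod 37  (bits of 5 = 101)
  bit 0 = 1: r = r^2 * 28 mod 37 = 1^2 * 28 = 1*28 = 28
  bit 1 = 0: r = r^2 mod 37 = 28^2 = 7
  bit 2 = 1: r = r^2 * 28 mod 37 = 7^2 * 28 = 12*28 = 3
  -> s = B^a = 3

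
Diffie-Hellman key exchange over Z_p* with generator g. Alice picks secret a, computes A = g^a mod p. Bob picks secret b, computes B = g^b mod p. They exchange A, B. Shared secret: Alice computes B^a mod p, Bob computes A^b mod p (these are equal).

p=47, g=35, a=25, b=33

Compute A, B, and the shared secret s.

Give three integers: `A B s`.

Answer: 44 39 30

Derivation:
A = 35^25 mod 47  (bits of 25 = 11001)
  bit 0 = 1: r = r^2 * 35 mod 47 = 1^2 * 35 = 1*35 = 35
  bit 1 = 1: r = r^2 * 35 mod 47 = 35^2 * 35 = 3*35 = 11
  bit 2 = 0: r = r^2 mod 47 = 11^2 = 27
  bit 3 = 0: r = r^2 mod 47 = 27^2 = 24
  bit 4 = 1: r = r^2 * 35 mod 47 = 24^2 * 35 = 12*35 = 44
  -> A = 44
B = 35^33 mod 47  (bits of 33 = 100001)
  bit 0 = 1: r = r^2 * 35 mod 47 = 1^2 * 35 = 1*35 = 35
  bit 1 = 0: r = r^2 mod 47 = 35^2 = 3
  bit 2 = 0: r = r^2 mod 47 = 3^2 = 9
  bit 3 = 0: r = r^2 mod 47 = 9^2 = 34
  bit 4 = 0: r = r^2 mod 47 = 34^2 = 28
  bit 5 = 1: r = r^2 * 35 mod 47 = 28^2 * 35 = 32*35 = 39
  -> B = 39
s = B^a = 39^25 mod 47  (bits of 25 = 11001)
  bit 0 = 1: r = r^2 * 39 mod 47 = 1^2 * 39 = 1*39 = 39
  bit 1 = 1: r = r^2 * 39 mod 47 = 39^2 * 39 = 17*39 = 5
  bit 2 = 0: r = r^2 mod 47 = 5^2 = 25
  bit 3 = 0: r = r^2 mod 47 = 25^2 = 14
  bit 4 = 1: r = r^2 * 39 mod 47 = 14^2 * 39 = 8*39 = 30
  -> s = B^a = 30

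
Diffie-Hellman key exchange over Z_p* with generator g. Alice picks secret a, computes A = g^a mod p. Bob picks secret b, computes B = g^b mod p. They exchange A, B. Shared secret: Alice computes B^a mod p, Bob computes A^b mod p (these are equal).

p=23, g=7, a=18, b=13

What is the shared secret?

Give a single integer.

A = 7^18 mod 23  (bits of 18 = 10010)
  bit 0 = 1: r = r^2 * 7 mod 23 = 1^2 * 7 = 1*7 = 7
  bit 1 = 0: r = r^2 mod 23 = 7^2 = 3
  bit 2 = 0: r = r^2 mod 23 = 3^2 = 9
  bit 3 = 1: r = r^2 * 7 mod 23 = 9^2 * 7 = 12*7 = 15
  bit 4 = 0: r = r^2 mod 23 = 15^2 = 18
  -> A = 18
B = 7^13 mod 23  (bits of 13 = 1101)
  bit 0 = 1: r = r^2 * 7 mod 23 = 1^2 * 7 = 1*7 = 7
  bit 1 = 1: r = r^2 * 7 mod 23 = 7^2 * 7 = 3*7 = 21
  bit 2 = 0: r = r^2 mod 23 = 21^2 = 4
  bit 3 = 1: r = r^2 * 7 mod 23 = 4^2 * 7 = 16*7 = 20
  -> B = 20
s = B^a = 20^18 mod 23  (bits of 18 = 10010)
  bit 0 = 1: r = r^2 * 20 mod 23 = 1^2 * 20 = 1*20 = 20
  bit 1 = 0: r = r^2 mod 23 = 20^2 = 9
  bit 2 = 0: r = r^2 mod 23 = 9^2 = 12
  bit 3 = 1: r = r^2 * 20 mod 23 = 12^2 * 20 = 6*20 = 5
  bit 4 = 0: r = r^2 mod 23 = 5^2 = 2
  -> s = B^a = 2

Answer: 2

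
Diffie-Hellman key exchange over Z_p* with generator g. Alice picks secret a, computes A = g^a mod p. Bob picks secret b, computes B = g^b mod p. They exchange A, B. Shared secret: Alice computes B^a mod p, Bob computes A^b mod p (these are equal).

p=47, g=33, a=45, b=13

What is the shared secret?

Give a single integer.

A = 33^45 mod 47  (bits of 45 = 101101)
  bit 0 = 1: r = r^2 * 33 mod 47 = 1^2 * 33 = 1*33 = 33
  bit 1 = 0: r = r^2 mod 47 = 33^2 = 8
  bit 2 = 1: r = r^2 * 33 mod 47 = 8^2 * 33 = 17*33 = 44
  bit 3 = 1: r = r^2 * 33 mod 47 = 44^2 * 33 = 9*33 = 15
  bit 4 = 0: r = r^2 mod 47 = 15^2 = 37
  bit 5 = 1: r = r^2 * 33 mod 47 = 37^2 * 33 = 6*33 = 10
  -> A = 10
B = 33^13 mod 47  (bits of 13 = 1101)
  bit 0 = 1: r = r^2 * 33 mod 47 = 1^2 * 33 = 1*33 = 33
  bit 1 = 1: r = r^2 * 33 mod 47 = 33^2 * 33 = 8*33 = 29
  bit 2 = 0: r = r^2 mod 47 = 29^2 = 42
  bit 3 = 1: r = r^2 * 33 mod 47 = 42^2 * 33 = 25*33 = 26
  -> B = 26
s = B^a = 26^45 mod 47  (bits of 45 = 101101)
  bit 0 = 1: r = r^2 * 26 mod 47 = 1^2 * 26 = 1*26 = 26
  bit 1 = 0: r = r^2 mod 47 = 26^2 = 18
  bit 2 = 1: r = r^2 * 26 mod 47 = 18^2 * 26 = 42*26 = 11
  bit 3 = 1: r = r^2 * 26 mod 47 = 11^2 * 26 = 27*26 = 44
  bit 4 = 0: r = r^2 mod 47 = 44^2 = 9
  bit 5 = 1: r = r^2 * 26 mod 47 = 9^2 * 26 = 34*26 = 38
  -> s = B^a = 38

Answer: 38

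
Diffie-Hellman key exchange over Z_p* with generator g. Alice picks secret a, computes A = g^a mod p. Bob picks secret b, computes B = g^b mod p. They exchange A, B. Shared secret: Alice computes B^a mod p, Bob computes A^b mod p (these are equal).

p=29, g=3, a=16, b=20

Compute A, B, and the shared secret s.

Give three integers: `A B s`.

A = 3^16 mod 29  (bits of 16 = 10000)
  bit 0 = 1: r = r^2 * 3 mod 29 = 1^2 * 3 = 1*3 = 3
  bit 1 = 0: r = r^2 mod 29 = 3^2 = 9
  bit 2 = 0: r = r^2 mod 29 = 9^2 = 23
  bit 3 = 0: r = r^2 mod 29 = 23^2 = 7
  bit 4 = 0: r = r^2 mod 29 = 7^2 = 20
  -> A = 20
B = 3^20 mod 29  (bits of 20 = 10100)
  bit 0 = 1: r = r^2 * 3 mod 29 = 1^2 * 3 = 1*3 = 3
  bit 1 = 0: r = r^2 mod 29 = 3^2 = 9
  bit 2 = 1: r = r^2 * 3 mod 29 = 9^2 * 3 = 23*3 = 11
  bit 3 = 0: r = r^2 mod 29 = 11^2 = 5
  bit 4 = 0: r = r^2 mod 29 = 5^2 = 25
  -> B = 25
s = B^a = 25^16 mod 29  (bits of 16 = 10000)
  bit 0 = 1: r = r^2 * 25 mod 29 = 1^2 * 25 = 1*25 = 25
  bit 1 = 0: r = r^2 mod 29 = 25^2 = 16
  bit 2 = 0: r = r^2 mod 29 = 16^2 = 24
  bit 3 = 0: r = r^2 mod 29 = 24^2 = 25
  bit 4 = 0: r = r^2 mod 29 = 25^2 = 16
  -> s = B^a = 16

Answer: 20 25 16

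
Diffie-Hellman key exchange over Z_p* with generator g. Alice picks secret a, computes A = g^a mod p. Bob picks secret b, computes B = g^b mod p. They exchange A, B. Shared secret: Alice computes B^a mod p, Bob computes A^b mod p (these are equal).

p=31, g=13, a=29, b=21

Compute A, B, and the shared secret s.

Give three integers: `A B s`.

Answer: 12 15 29

Derivation:
A = 13^29 mod 31  (bits of 29 = 11101)
  bit 0 = 1: r = r^2 * 13 mod 31 = 1^2 * 13 = 1*13 = 13
  bit 1 = 1: r = r^2 * 13 mod 31 = 13^2 * 13 = 14*13 = 27
  bit 2 = 1: r = r^2 * 13 mod 31 = 27^2 * 13 = 16*13 = 22
  bit 3 = 0: r = r^2 mod 31 = 22^2 = 19
  bit 4 = 1: r = r^2 * 13 mod 31 = 19^2 * 13 = 20*13 = 12
  -> A = 12
B = 13^21 mod 31  (bits of 21 = 10101)
  bit 0 = 1: r = r^2 * 13 mod 31 = 1^2 * 13 = 1*13 = 13
  bit 1 = 0: r = r^2 mod 31 = 13^2 = 14
  bit 2 = 1: r = r^2 * 13 mod 31 = 14^2 * 13 = 10*13 = 6
  bit 3 = 0: r = r^2 mod 31 = 6^2 = 5
  bit 4 = 1: r = r^2 * 13 mod 31 = 5^2 * 13 = 25*13 = 15
  -> B = 15
s = B^a = 15^29 mod 31  (bits of 29 = 11101)
  bit 0 = 1: r = r^2 * 15 mod 31 = 1^2 * 15 = 1*15 = 15
  bit 1 = 1: r = r^2 * 15 mod 31 = 15^2 * 15 = 8*15 = 27
  bit 2 = 1: r = r^2 * 15 mod 31 = 27^2 * 15 = 16*15 = 23
  bit 3 = 0: r = r^2 mod 31 = 23^2 = 2
  bit 4 = 1: r = r^2 * 15 mod 31 = 2^2 * 15 = 4*15 = 29
  -> s = B^a = 29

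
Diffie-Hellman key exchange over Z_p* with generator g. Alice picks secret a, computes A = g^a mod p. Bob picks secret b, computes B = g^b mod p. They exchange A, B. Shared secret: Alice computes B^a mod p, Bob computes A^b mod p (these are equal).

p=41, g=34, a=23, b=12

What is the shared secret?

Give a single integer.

Answer: 25

Derivation:
A = 34^23 mod 41  (bits of 23 = 10111)
  bit 0 = 1: r = r^2 * 34 mod 41 = 1^2 * 34 = 1*34 = 34
  bit 1 = 0: r = r^2 mod 41 = 34^2 = 8
  bit 2 = 1: r = r^2 * 34 mod 41 = 8^2 * 34 = 23*34 = 3
  bit 3 = 1: r = r^2 * 34 mod 41 = 3^2 * 34 = 9*34 = 19
  bit 4 = 1: r = r^2 * 34 mod 41 = 19^2 * 34 = 33*34 = 15
  -> A = 15
B = 34^12 mod 41  (bits of 12 = 1100)
  bit 0 = 1: r = r^2 * 34 mod 41 = 1^2 * 34 = 1*34 = 34
  bit 1 = 1: r = r^2 * 34 mod 41 = 34^2 * 34 = 8*34 = 26
  bit 2 = 0: r = r^2 mod 41 = 26^2 = 20
  bit 3 = 0: r = r^2 mod 41 = 20^2 = 31
  -> B = 31
s = B^a = 31^23 mod 41  (bits of 23 = 10111)
  bit 0 = 1: r = r^2 * 31 mod 41 = 1^2 * 31 = 1*31 = 31
  bit 1 = 0: r = r^2 mod 41 = 31^2 = 18
  bit 2 = 1: r = r^2 * 31 mod 41 = 18^2 * 31 = 37*31 = 40
  bit 3 = 1: r = r^2 * 31 mod 41 = 40^2 * 31 = 1*31 = 31
  bit 4 = 1: r = r^2 * 31 mod 41 = 31^2 * 31 = 18*31 = 25
  -> s = B^a = 25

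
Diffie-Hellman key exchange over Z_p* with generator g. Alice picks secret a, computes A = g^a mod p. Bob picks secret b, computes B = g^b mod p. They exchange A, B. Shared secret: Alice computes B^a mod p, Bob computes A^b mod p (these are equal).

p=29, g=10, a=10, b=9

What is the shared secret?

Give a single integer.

A = 10^10 mod 29  (bits of 10 = 1010)
  bit 0 = 1: r = r^2 * 10 mod 29 = 1^2 * 10 = 1*10 = 10
  bit 1 = 0: r = r^2 mod 29 = 10^2 = 13
  bit 2 = 1: r = r^2 * 10 mod 29 = 13^2 * 10 = 24*10 = 8
  bit 3 = 0: r = r^2 mod 29 = 8^2 = 6
  -> A = 6
B = 10^9 mod 29  (bits of 9 = 1001)
  bit 0 = 1: r = r^2 * 10 mod 29 = 1^2 * 10 = 1*10 = 10
  bit 1 = 0: r = r^2 mod 29 = 10^2 = 13
  bit 2 = 0: r = r^2 mod 29 = 13^2 = 24
  bit 3 = 1: r = r^2 * 10 mod 29 = 24^2 * 10 = 25*10 = 18
  -> B = 18
s = B^a = 18^10 mod 29  (bits of 10 = 1010)
  bit 0 = 1: r = r^2 * 18 mod 29 = 1^2 * 18 = 1*18 = 18
  bit 1 = 0: r = r^2 mod 29 = 18^2 = 5
  bit 2 = 1: r = r^2 * 18 mod 29 = 5^2 * 18 = 25*18 = 15
  bit 3 = 0: r = r^2 mod 29 = 15^2 = 22
  -> s = B^a = 22

Answer: 22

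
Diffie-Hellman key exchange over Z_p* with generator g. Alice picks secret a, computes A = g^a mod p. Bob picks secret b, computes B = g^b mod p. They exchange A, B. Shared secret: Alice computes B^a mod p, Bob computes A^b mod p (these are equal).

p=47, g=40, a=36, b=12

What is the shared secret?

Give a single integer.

A = 40^36 mod 47  (bits of 36 = 100100)
  bit 0 = 1: r = r^2 * 40 mod 47 = 1^2 * 40 = 1*40 = 40
  bit 1 = 0: r = r^2 mod 47 = 40^2 = 2
  bit 2 = 0: r = r^2 mod 47 = 2^2 = 4
  bit 3 = 1: r = r^2 * 40 mod 47 = 4^2 * 40 = 16*40 = 29
  bit 4 = 0: r = r^2 mod 47 = 29^2 = 42
  bit 5 = 0: r = r^2 mod 47 = 42^2 = 25
  -> A = 25
B = 40^12 mod 47  (bits of 12 = 1100)
  bit 0 = 1: r = r^2 * 40 mod 47 = 1^2 * 40 = 1*40 = 40
  bit 1 = 1: r = r^2 * 40 mod 47 = 40^2 * 40 = 2*40 = 33
  bit 2 = 0: r = r^2 mod 47 = 33^2 = 8
  bit 3 = 0: r = r^2 mod 47 = 8^2 = 17
  -> B = 17
s = B^a = 17^36 mod 47  (bits of 36 = 100100)
  bit 0 = 1: r = r^2 * 17 mod 47 = 1^2 * 17 = 1*17 = 17
  bit 1 = 0: r = r^2 mod 47 = 17^2 = 7
  bit 2 = 0: r = r^2 mod 47 = 7^2 = 2
  bit 3 = 1: r = r^2 * 17 mod 47 = 2^2 * 17 = 4*17 = 21
  bit 4 = 0: r = r^2 mod 47 = 21^2 = 18
  bit 5 = 0: r = r^2 mod 47 = 18^2 = 42
  -> s = B^a = 42

Answer: 42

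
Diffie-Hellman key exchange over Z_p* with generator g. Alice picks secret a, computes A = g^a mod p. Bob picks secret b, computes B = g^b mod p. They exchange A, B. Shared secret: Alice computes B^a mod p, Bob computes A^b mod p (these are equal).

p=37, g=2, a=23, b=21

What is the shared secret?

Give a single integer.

A = 2^23 mod 37  (bits of 23 = 10111)
  bit 0 = 1: r = r^2 * 2 mod 37 = 1^2 * 2 = 1*2 = 2
  bit 1 = 0: r = r^2 mod 37 = 2^2 = 4
  bit 2 = 1: r = r^2 * 2 mod 37 = 4^2 * 2 = 16*2 = 32
  bit 3 = 1: r = r^2 * 2 mod 37 = 32^2 * 2 = 25*2 = 13
  bit 4 = 1: r = r^2 * 2 mod 37 = 13^2 * 2 = 21*2 = 5
  -> A = 5
B = 2^21 mod 37  (bits of 21 = 10101)
  bit 0 = 1: r = r^2 * 2 mod 37 = 1^2 * 2 = 1*2 = 2
  bit 1 = 0: r = r^2 mod 37 = 2^2 = 4
  bit 2 = 1: r = r^2 * 2 mod 37 = 4^2 * 2 = 16*2 = 32
  bit 3 = 0: r = r^2 mod 37 = 32^2 = 25
  bit 4 = 1: r = r^2 * 2 mod 37 = 25^2 * 2 = 33*2 = 29
  -> B = 29
s = B^a = 29^23 mod 37  (bits of 23 = 10111)
  bit 0 = 1: r = r^2 * 29 mod 37 = 1^2 * 29 = 1*29 = 29
  bit 1 = 0: r = r^2 mod 37 = 29^2 = 27
  bit 2 = 1: r = r^2 * 29 mod 37 = 27^2 * 29 = 26*29 = 14
  bit 3 = 1: r = r^2 * 29 mod 37 = 14^2 * 29 = 11*29 = 23
  bit 4 = 1: r = r^2 * 29 mod 37 = 23^2 * 29 = 11*29 = 23
  -> s = B^a = 23

Answer: 23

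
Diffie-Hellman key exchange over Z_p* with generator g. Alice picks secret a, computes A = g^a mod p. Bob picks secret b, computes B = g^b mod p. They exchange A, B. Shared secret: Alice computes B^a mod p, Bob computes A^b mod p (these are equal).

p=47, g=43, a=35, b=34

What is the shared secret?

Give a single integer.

A = 43^35 mod 47  (bits of 35 = 100011)
  bit 0 = 1: r = r^2 * 43 mod 47 = 1^2 * 43 = 1*43 = 43
  bit 1 = 0: r = r^2 mod 47 = 43^2 = 16
  bit 2 = 0: r = r^2 mod 47 = 16^2 = 21
  bit 3 = 0: r = r^2 mod 47 = 21^2 = 18
  bit 4 = 1: r = r^2 * 43 mod 47 = 18^2 * 43 = 42*43 = 20
  bit 5 = 1: r = r^2 * 43 mod 47 = 20^2 * 43 = 24*43 = 45
  -> A = 45
B = 43^34 mod 47  (bits of 34 = 100010)
  bit 0 = 1: r = r^2 * 43 mod 47 = 1^2 * 43 = 1*43 = 43
  bit 1 = 0: r = r^2 mod 47 = 43^2 = 16
  bit 2 = 0: r = r^2 mod 47 = 16^2 = 21
  bit 3 = 0: r = r^2 mod 47 = 21^2 = 18
  bit 4 = 1: r = r^2 * 43 mod 47 = 18^2 * 43 = 42*43 = 20
  bit 5 = 0: r = r^2 mod 47 = 20^2 = 24
  -> B = 24
s = B^a = 24^35 mod 47  (bits of 35 = 100011)
  bit 0 = 1: r = r^2 * 24 mod 47 = 1^2 * 24 = 1*24 = 24
  bit 1 = 0: r = r^2 mod 47 = 24^2 = 12
  bit 2 = 0: r = r^2 mod 47 = 12^2 = 3
  bit 3 = 0: r = r^2 mod 47 = 3^2 = 9
  bit 4 = 1: r = r^2 * 24 mod 47 = 9^2 * 24 = 34*24 = 17
  bit 5 = 1: r = r^2 * 24 mod 47 = 17^2 * 24 = 7*24 = 27
  -> s = B^a = 27

Answer: 27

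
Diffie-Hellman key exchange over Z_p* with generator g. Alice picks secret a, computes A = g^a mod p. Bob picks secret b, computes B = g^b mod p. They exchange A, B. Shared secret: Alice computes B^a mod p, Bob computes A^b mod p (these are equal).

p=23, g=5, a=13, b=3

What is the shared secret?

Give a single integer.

Answer: 15

Derivation:
A = 5^13 mod 23  (bits of 13 = 1101)
  bit 0 = 1: r = r^2 * 5 mod 23 = 1^2 * 5 = 1*5 = 5
  bit 1 = 1: r = r^2 * 5 mod 23 = 5^2 * 5 = 2*5 = 10
  bit 2 = 0: r = r^2 mod 23 = 10^2 = 8
  bit 3 = 1: r = r^2 * 5 mod 23 = 8^2 * 5 = 18*5 = 21
  -> A = 21
B = 5^3 mod 23  (bits of 3 = 11)
  bit 0 = 1: r = r^2 * 5 mod 23 = 1^2 * 5 = 1*5 = 5
  bit 1 = 1: r = r^2 * 5 mod 23 = 5^2 * 5 = 2*5 = 10
  -> B = 10
s = B^a = 10^13 mod 23  (bits of 13 = 1101)
  bit 0 = 1: r = r^2 * 10 mod 23 = 1^2 * 10 = 1*10 = 10
  bit 1 = 1: r = r^2 * 10 mod 23 = 10^2 * 10 = 8*10 = 11
  bit 2 = 0: r = r^2 mod 23 = 11^2 = 6
  bit 3 = 1: r = r^2 * 10 mod 23 = 6^2 * 10 = 13*10 = 15
  -> s = B^a = 15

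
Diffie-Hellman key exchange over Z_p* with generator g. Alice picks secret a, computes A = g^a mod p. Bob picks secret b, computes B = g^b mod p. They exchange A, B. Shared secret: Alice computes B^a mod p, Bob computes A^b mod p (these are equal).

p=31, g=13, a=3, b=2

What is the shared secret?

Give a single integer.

A = 13^3 mod 31  (bits of 3 = 11)
  bit 0 = 1: r = r^2 * 13 mod 31 = 1^2 * 13 = 1*13 = 13
  bit 1 = 1: r = r^2 * 13 mod 31 = 13^2 * 13 = 14*13 = 27
  -> A = 27
B = 13^2 mod 31  (bits of 2 = 10)
  bit 0 = 1: r = r^2 * 13 mod 31 = 1^2 * 13 = 1*13 = 13
  bit 1 = 0: r = r^2 mod 31 = 13^2 = 14
  -> B = 14
s = B^a = 14^3 mod 31  (bits of 3 = 11)
  bit 0 = 1: r = r^2 * 14 mod 31 = 1^2 * 14 = 1*14 = 14
  bit 1 = 1: r = r^2 * 14 mod 31 = 14^2 * 14 = 10*14 = 16
  -> s = B^a = 16

Answer: 16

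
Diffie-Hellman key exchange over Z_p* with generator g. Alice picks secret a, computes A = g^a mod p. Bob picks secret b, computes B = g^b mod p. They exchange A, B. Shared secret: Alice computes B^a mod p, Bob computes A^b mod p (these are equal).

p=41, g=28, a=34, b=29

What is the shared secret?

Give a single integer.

A = 28^34 mod 41  (bits of 34 = 100010)
  bit 0 = 1: r = r^2 * 28 mod 41 = 1^2 * 28 = 1*28 = 28
  bit 1 = 0: r = r^2 mod 41 = 28^2 = 5
  bit 2 = 0: r = r^2 mod 41 = 5^2 = 25
  bit 3 = 0: r = r^2 mod 41 = 25^2 = 10
  bit 4 = 1: r = r^2 * 28 mod 41 = 10^2 * 28 = 18*28 = 12
  bit 5 = 0: r = r^2 mod 41 = 12^2 = 21
  -> A = 21
B = 28^29 mod 41  (bits of 29 = 11101)
  bit 0 = 1: r = r^2 * 28 mod 41 = 1^2 * 28 = 1*28 = 28
  bit 1 = 1: r = r^2 * 28 mod 41 = 28^2 * 28 = 5*28 = 17
  bit 2 = 1: r = r^2 * 28 mod 41 = 17^2 * 28 = 2*28 = 15
  bit 3 = 0: r = r^2 mod 41 = 15^2 = 20
  bit 4 = 1: r = r^2 * 28 mod 41 = 20^2 * 28 = 31*28 = 7
  -> B = 7
s = B^a = 7^34 mod 41  (bits of 34 = 100010)
  bit 0 = 1: r = r^2 * 7 mod 41 = 1^2 * 7 = 1*7 = 7
  bit 1 = 0: r = r^2 mod 41 = 7^2 = 8
  bit 2 = 0: r = r^2 mod 41 = 8^2 = 23
  bit 3 = 0: r = r^2 mod 41 = 23^2 = 37
  bit 4 = 1: r = r^2 * 7 mod 41 = 37^2 * 7 = 16*7 = 30
  bit 5 = 0: r = r^2 mod 41 = 30^2 = 39
  -> s = B^a = 39

Answer: 39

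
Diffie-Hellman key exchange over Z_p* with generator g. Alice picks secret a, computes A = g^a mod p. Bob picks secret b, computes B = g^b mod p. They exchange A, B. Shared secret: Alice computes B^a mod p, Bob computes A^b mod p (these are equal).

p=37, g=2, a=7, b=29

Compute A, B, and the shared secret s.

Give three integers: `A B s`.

Answer: 17 24 5

Derivation:
A = 2^7 mod 37  (bits of 7 = 111)
  bit 0 = 1: r = r^2 * 2 mod 37 = 1^2 * 2 = 1*2 = 2
  bit 1 = 1: r = r^2 * 2 mod 37 = 2^2 * 2 = 4*2 = 8
  bit 2 = 1: r = r^2 * 2 mod 37 = 8^2 * 2 = 27*2 = 17
  -> A = 17
B = 2^29 mod 37  (bits of 29 = 11101)
  bit 0 = 1: r = r^2 * 2 mod 37 = 1^2 * 2 = 1*2 = 2
  bit 1 = 1: r = r^2 * 2 mod 37 = 2^2 * 2 = 4*2 = 8
  bit 2 = 1: r = r^2 * 2 mod 37 = 8^2 * 2 = 27*2 = 17
  bit 3 = 0: r = r^2 mod 37 = 17^2 = 30
  bit 4 = 1: r = r^2 * 2 mod 37 = 30^2 * 2 = 12*2 = 24
  -> B = 24
s = B^a = 24^7 mod 37  (bits of 7 = 111)
  bit 0 = 1: r = r^2 * 24 mod 37 = 1^2 * 24 = 1*24 = 24
  bit 1 = 1: r = r^2 * 24 mod 37 = 24^2 * 24 = 21*24 = 23
  bit 2 = 1: r = r^2 * 24 mod 37 = 23^2 * 24 = 11*24 = 5
  -> s = B^a = 5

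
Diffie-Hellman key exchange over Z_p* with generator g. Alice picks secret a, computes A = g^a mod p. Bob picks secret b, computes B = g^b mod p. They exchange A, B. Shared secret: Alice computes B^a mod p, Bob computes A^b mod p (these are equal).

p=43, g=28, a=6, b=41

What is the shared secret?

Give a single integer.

Answer: 4

Derivation:
A = 28^6 mod 43  (bits of 6 = 110)
  bit 0 = 1: r = r^2 * 28 mod 43 = 1^2 * 28 = 1*28 = 28
  bit 1 = 1: r = r^2 * 28 mod 43 = 28^2 * 28 = 10*28 = 22
  bit 2 = 0: r = r^2 mod 43 = 22^2 = 11
  -> A = 11
B = 28^41 mod 43  (bits of 41 = 101001)
  bit 0 = 1: r = r^2 * 28 mod 43 = 1^2 * 28 = 1*28 = 28
  bit 1 = 0: r = r^2 mod 43 = 28^2 = 10
  bit 2 = 1: r = r^2 * 28 mod 43 = 10^2 * 28 = 14*28 = 5
  bit 3 = 0: r = r^2 mod 43 = 5^2 = 25
  bit 4 = 0: r = r^2 mod 43 = 25^2 = 23
  bit 5 = 1: r = r^2 * 28 mod 43 = 23^2 * 28 = 13*28 = 20
  -> B = 20
s = B^a = 20^6 mod 43  (bits of 6 = 110)
  bit 0 = 1: r = r^2 * 20 mod 43 = 1^2 * 20 = 1*20 = 20
  bit 1 = 1: r = r^2 * 20 mod 43 = 20^2 * 20 = 13*20 = 2
  bit 2 = 0: r = r^2 mod 43 = 2^2 = 4
  -> s = B^a = 4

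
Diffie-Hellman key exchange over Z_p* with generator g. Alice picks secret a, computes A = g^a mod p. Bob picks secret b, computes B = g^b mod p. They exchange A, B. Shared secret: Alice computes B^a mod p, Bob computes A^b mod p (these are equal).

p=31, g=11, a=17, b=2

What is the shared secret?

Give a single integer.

Answer: 9

Derivation:
A = 11^17 mod 31  (bits of 17 = 10001)
  bit 0 = 1: r = r^2 * 11 mod 31 = 1^2 * 11 = 1*11 = 11
  bit 1 = 0: r = r^2 mod 31 = 11^2 = 28
  bit 2 = 0: r = r^2 mod 31 = 28^2 = 9
  bit 3 = 0: r = r^2 mod 31 = 9^2 = 19
  bit 4 = 1: r = r^2 * 11 mod 31 = 19^2 * 11 = 20*11 = 3
  -> A = 3
B = 11^2 mod 31  (bits of 2 = 10)
  bit 0 = 1: r = r^2 * 11 mod 31 = 1^2 * 11 = 1*11 = 11
  bit 1 = 0: r = r^2 mod 31 = 11^2 = 28
  -> B = 28
s = B^a = 28^17 mod 31  (bits of 17 = 10001)
  bit 0 = 1: r = r^2 * 28 mod 31 = 1^2 * 28 = 1*28 = 28
  bit 1 = 0: r = r^2 mod 31 = 28^2 = 9
  bit 2 = 0: r = r^2 mod 31 = 9^2 = 19
  bit 3 = 0: r = r^2 mod 31 = 19^2 = 20
  bit 4 = 1: r = r^2 * 28 mod 31 = 20^2 * 28 = 28*28 = 9
  -> s = B^a = 9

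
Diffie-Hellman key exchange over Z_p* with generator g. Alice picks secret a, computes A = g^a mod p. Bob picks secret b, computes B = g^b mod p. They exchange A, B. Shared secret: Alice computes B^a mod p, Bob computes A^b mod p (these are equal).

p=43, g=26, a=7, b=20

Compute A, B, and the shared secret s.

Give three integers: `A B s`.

Answer: 7 38 6

Derivation:
A = 26^7 mod 43  (bits of 7 = 111)
  bit 0 = 1: r = r^2 * 26 mod 43 = 1^2 * 26 = 1*26 = 26
  bit 1 = 1: r = r^2 * 26 mod 43 = 26^2 * 26 = 31*26 = 32
  bit 2 = 1: r = r^2 * 26 mod 43 = 32^2 * 26 = 35*26 = 7
  -> A = 7
B = 26^20 mod 43  (bits of 20 = 10100)
  bit 0 = 1: r = r^2 * 26 mod 43 = 1^2 * 26 = 1*26 = 26
  bit 1 = 0: r = r^2 mod 43 = 26^2 = 31
  bit 2 = 1: r = r^2 * 26 mod 43 = 31^2 * 26 = 15*26 = 3
  bit 3 = 0: r = r^2 mod 43 = 3^2 = 9
  bit 4 = 0: r = r^2 mod 43 = 9^2 = 38
  -> B = 38
s = B^a = 38^7 mod 43  (bits of 7 = 111)
  bit 0 = 1: r = r^2 * 38 mod 43 = 1^2 * 38 = 1*38 = 38
  bit 1 = 1: r = r^2 * 38 mod 43 = 38^2 * 38 = 25*38 = 4
  bit 2 = 1: r = r^2 * 38 mod 43 = 4^2 * 38 = 16*38 = 6
  -> s = B^a = 6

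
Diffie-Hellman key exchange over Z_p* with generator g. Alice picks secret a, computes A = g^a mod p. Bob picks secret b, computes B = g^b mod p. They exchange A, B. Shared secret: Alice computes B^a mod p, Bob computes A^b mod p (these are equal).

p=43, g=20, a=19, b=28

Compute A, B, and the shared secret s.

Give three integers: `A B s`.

Answer: 33 6 6

Derivation:
A = 20^19 mod 43  (bits of 19 = 10011)
  bit 0 = 1: r = r^2 * 20 mod 43 = 1^2 * 20 = 1*20 = 20
  bit 1 = 0: r = r^2 mod 43 = 20^2 = 13
  bit 2 = 0: r = r^2 mod 43 = 13^2 = 40
  bit 3 = 1: r = r^2 * 20 mod 43 = 40^2 * 20 = 9*20 = 8
  bit 4 = 1: r = r^2 * 20 mod 43 = 8^2 * 20 = 21*20 = 33
  -> A = 33
B = 20^28 mod 43  (bits of 28 = 11100)
  bit 0 = 1: r = r^2 * 20 mod 43 = 1^2 * 20 = 1*20 = 20
  bit 1 = 1: r = r^2 * 20 mod 43 = 20^2 * 20 = 13*20 = 2
  bit 2 = 1: r = r^2 * 20 mod 43 = 2^2 * 20 = 4*20 = 37
  bit 3 = 0: r = r^2 mod 43 = 37^2 = 36
  bit 4 = 0: r = r^2 mod 43 = 36^2 = 6
  -> B = 6
s = B^a = 6^19 mod 43  (bits of 19 = 10011)
  bit 0 = 1: r = r^2 * 6 mod 43 = 1^2 * 6 = 1*6 = 6
  bit 1 = 0: r = r^2 mod 43 = 6^2 = 36
  bit 2 = 0: r = r^2 mod 43 = 36^2 = 6
  bit 3 = 1: r = r^2 * 6 mod 43 = 6^2 * 6 = 36*6 = 1
  bit 4 = 1: r = r^2 * 6 mod 43 = 1^2 * 6 = 1*6 = 6
  -> s = B^a = 6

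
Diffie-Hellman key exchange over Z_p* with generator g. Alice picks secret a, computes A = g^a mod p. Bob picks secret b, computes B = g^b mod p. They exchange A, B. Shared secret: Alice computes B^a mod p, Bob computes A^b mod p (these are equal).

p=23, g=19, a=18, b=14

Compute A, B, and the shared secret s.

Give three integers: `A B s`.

Answer: 8 18 6

Derivation:
A = 19^18 mod 23  (bits of 18 = 10010)
  bit 0 = 1: r = r^2 * 19 mod 23 = 1^2 * 19 = 1*19 = 19
  bit 1 = 0: r = r^2 mod 23 = 19^2 = 16
  bit 2 = 0: r = r^2 mod 23 = 16^2 = 3
  bit 3 = 1: r = r^2 * 19 mod 23 = 3^2 * 19 = 9*19 = 10
  bit 4 = 0: r = r^2 mod 23 = 10^2 = 8
  -> A = 8
B = 19^14 mod 23  (bits of 14 = 1110)
  bit 0 = 1: r = r^2 * 19 mod 23 = 1^2 * 19 = 1*19 = 19
  bit 1 = 1: r = r^2 * 19 mod 23 = 19^2 * 19 = 16*19 = 5
  bit 2 = 1: r = r^2 * 19 mod 23 = 5^2 * 19 = 2*19 = 15
  bit 3 = 0: r = r^2 mod 23 = 15^2 = 18
  -> B = 18
s = B^a = 18^18 mod 23  (bits of 18 = 10010)
  bit 0 = 1: r = r^2 * 18 mod 23 = 1^2 * 18 = 1*18 = 18
  bit 1 = 0: r = r^2 mod 23 = 18^2 = 2
  bit 2 = 0: r = r^2 mod 23 = 2^2 = 4
  bit 3 = 1: r = r^2 * 18 mod 23 = 4^2 * 18 = 16*18 = 12
  bit 4 = 0: r = r^2 mod 23 = 12^2 = 6
  -> s = B^a = 6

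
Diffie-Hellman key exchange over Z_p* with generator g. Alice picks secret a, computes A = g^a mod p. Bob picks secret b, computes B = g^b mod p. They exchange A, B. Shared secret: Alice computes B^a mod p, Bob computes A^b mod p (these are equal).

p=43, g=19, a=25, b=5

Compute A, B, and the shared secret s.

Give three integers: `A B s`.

A = 19^25 mod 43  (bits of 25 = 11001)
  bit 0 = 1: r = r^2 * 19 mod 43 = 1^2 * 19 = 1*19 = 19
  bit 1 = 1: r = r^2 * 19 mod 43 = 19^2 * 19 = 17*19 = 22
  bit 2 = 0: r = r^2 mod 43 = 22^2 = 11
  bit 3 = 0: r = r^2 mod 43 = 11^2 = 35
  bit 4 = 1: r = r^2 * 19 mod 43 = 35^2 * 19 = 21*19 = 12
  -> A = 12
B = 19^5 mod 43  (bits of 5 = 101)
  bit 0 = 1: r = r^2 * 19 mod 43 = 1^2 * 19 = 1*19 = 19
  bit 1 = 0: r = r^2 mod 43 = 19^2 = 17
  bit 2 = 1: r = r^2 * 19 mod 43 = 17^2 * 19 = 31*19 = 30
  -> B = 30
s = B^a = 30^25 mod 43  (bits of 25 = 11001)
  bit 0 = 1: r = r^2 * 30 mod 43 = 1^2 * 30 = 1*30 = 30
  bit 1 = 1: r = r^2 * 30 mod 43 = 30^2 * 30 = 40*30 = 39
  bit 2 = 0: r = r^2 mod 43 = 39^2 = 16
  bit 3 = 0: r = r^2 mod 43 = 16^2 = 41
  bit 4 = 1: r = r^2 * 30 mod 43 = 41^2 * 30 = 4*30 = 34
  -> s = B^a = 34

Answer: 12 30 34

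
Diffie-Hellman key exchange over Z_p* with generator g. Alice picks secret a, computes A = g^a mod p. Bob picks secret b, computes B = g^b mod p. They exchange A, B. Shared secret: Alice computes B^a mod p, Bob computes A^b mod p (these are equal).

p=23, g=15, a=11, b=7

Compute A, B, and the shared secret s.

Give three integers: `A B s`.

Answer: 22 11 22

Derivation:
A = 15^11 mod 23  (bits of 11 = 1011)
  bit 0 = 1: r = r^2 * 15 mod 23 = 1^2 * 15 = 1*15 = 15
  bit 1 = 0: r = r^2 mod 23 = 15^2 = 18
  bit 2 = 1: r = r^2 * 15 mod 23 = 18^2 * 15 = 2*15 = 7
  bit 3 = 1: r = r^2 * 15 mod 23 = 7^2 * 15 = 3*15 = 22
  -> A = 22
B = 15^7 mod 23  (bits of 7 = 111)
  bit 0 = 1: r = r^2 * 15 mod 23 = 1^2 * 15 = 1*15 = 15
  bit 1 = 1: r = r^2 * 15 mod 23 = 15^2 * 15 = 18*15 = 17
  bit 2 = 1: r = r^2 * 15 mod 23 = 17^2 * 15 = 13*15 = 11
  -> B = 11
s = B^a = 11^11 mod 23  (bits of 11 = 1011)
  bit 0 = 1: r = r^2 * 11 mod 23 = 1^2 * 11 = 1*11 = 11
  bit 1 = 0: r = r^2 mod 23 = 11^2 = 6
  bit 2 = 1: r = r^2 * 11 mod 23 = 6^2 * 11 = 13*11 = 5
  bit 3 = 1: r = r^2 * 11 mod 23 = 5^2 * 11 = 2*11 = 22
  -> s = B^a = 22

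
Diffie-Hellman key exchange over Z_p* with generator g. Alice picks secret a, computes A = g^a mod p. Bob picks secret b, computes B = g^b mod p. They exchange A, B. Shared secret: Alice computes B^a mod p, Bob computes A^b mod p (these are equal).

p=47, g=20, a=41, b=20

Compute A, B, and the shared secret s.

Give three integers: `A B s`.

Answer: 19 14 16

Derivation:
A = 20^41 mod 47  (bits of 41 = 101001)
  bit 0 = 1: r = r^2 * 20 mod 47 = 1^2 * 20 = 1*20 = 20
  bit 1 = 0: r = r^2 mod 47 = 20^2 = 24
  bit 2 = 1: r = r^2 * 20 mod 47 = 24^2 * 20 = 12*20 = 5
  bit 3 = 0: r = r^2 mod 47 = 5^2 = 25
  bit 4 = 0: r = r^2 mod 47 = 25^2 = 14
  bit 5 = 1: r = r^2 * 20 mod 47 = 14^2 * 20 = 8*20 = 19
  -> A = 19
B = 20^20 mod 47  (bits of 20 = 10100)
  bit 0 = 1: r = r^2 * 20 mod 47 = 1^2 * 20 = 1*20 = 20
  bit 1 = 0: r = r^2 mod 47 = 20^2 = 24
  bit 2 = 1: r = r^2 * 20 mod 47 = 24^2 * 20 = 12*20 = 5
  bit 3 = 0: r = r^2 mod 47 = 5^2 = 25
  bit 4 = 0: r = r^2 mod 47 = 25^2 = 14
  -> B = 14
s = B^a = 14^41 mod 47  (bits of 41 = 101001)
  bit 0 = 1: r = r^2 * 14 mod 47 = 1^2 * 14 = 1*14 = 14
  bit 1 = 0: r = r^2 mod 47 = 14^2 = 8
  bit 2 = 1: r = r^2 * 14 mod 47 = 8^2 * 14 = 17*14 = 3
  bit 3 = 0: r = r^2 mod 47 = 3^2 = 9
  bit 4 = 0: r = r^2 mod 47 = 9^2 = 34
  bit 5 = 1: r = r^2 * 14 mod 47 = 34^2 * 14 = 28*14 = 16
  -> s = B^a = 16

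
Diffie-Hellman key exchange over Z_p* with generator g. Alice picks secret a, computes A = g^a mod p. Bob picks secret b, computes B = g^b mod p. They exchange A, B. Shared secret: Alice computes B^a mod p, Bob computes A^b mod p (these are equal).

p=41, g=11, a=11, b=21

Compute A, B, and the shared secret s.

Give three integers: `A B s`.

A = 11^11 mod 41  (bits of 11 = 1011)
  bit 0 = 1: r = r^2 * 11 mod 41 = 1^2 * 11 = 1*11 = 11
  bit 1 = 0: r = r^2 mod 41 = 11^2 = 39
  bit 2 = 1: r = r^2 * 11 mod 41 = 39^2 * 11 = 4*11 = 3
  bit 3 = 1: r = r^2 * 11 mod 41 = 3^2 * 11 = 9*11 = 17
  -> A = 17
B = 11^21 mod 41  (bits of 21 = 10101)
  bit 0 = 1: r = r^2 * 11 mod 41 = 1^2 * 11 = 1*11 = 11
  bit 1 = 0: r = r^2 mod 41 = 11^2 = 39
  bit 2 = 1: r = r^2 * 11 mod 41 = 39^2 * 11 = 4*11 = 3
  bit 3 = 0: r = r^2 mod 41 = 3^2 = 9
  bit 4 = 1: r = r^2 * 11 mod 41 = 9^2 * 11 = 40*11 = 30
  -> B = 30
s = B^a = 30^11 mod 41  (bits of 11 = 1011)
  bit 0 = 1: r = r^2 * 30 mod 41 = 1^2 * 30 = 1*30 = 30
  bit 1 = 0: r = r^2 mod 41 = 30^2 = 39
  bit 2 = 1: r = r^2 * 30 mod 41 = 39^2 * 30 = 4*30 = 38
  bit 3 = 1: r = r^2 * 30 mod 41 = 38^2 * 30 = 9*30 = 24
  -> s = B^a = 24

Answer: 17 30 24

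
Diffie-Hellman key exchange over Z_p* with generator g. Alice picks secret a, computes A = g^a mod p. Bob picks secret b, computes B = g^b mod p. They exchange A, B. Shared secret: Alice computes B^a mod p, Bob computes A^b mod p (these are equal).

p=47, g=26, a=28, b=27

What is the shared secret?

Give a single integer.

Answer: 24

Derivation:
A = 26^28 mod 47  (bits of 28 = 11100)
  bit 0 = 1: r = r^2 * 26 mod 47 = 1^2 * 26 = 1*26 = 26
  bit 1 = 1: r = r^2 * 26 mod 47 = 26^2 * 26 = 18*26 = 45
  bit 2 = 1: r = r^2 * 26 mod 47 = 45^2 * 26 = 4*26 = 10
  bit 3 = 0: r = r^2 mod 47 = 10^2 = 6
  bit 4 = 0: r = r^2 mod 47 = 6^2 = 36
  -> A = 36
B = 26^27 mod 47  (bits of 27 = 11011)
  bit 0 = 1: r = r^2 * 26 mod 47 = 1^2 * 26 = 1*26 = 26
  bit 1 = 1: r = r^2 * 26 mod 47 = 26^2 * 26 = 18*26 = 45
  bit 2 = 0: r = r^2 mod 47 = 45^2 = 4
  bit 3 = 1: r = r^2 * 26 mod 47 = 4^2 * 26 = 16*26 = 40
  bit 4 = 1: r = r^2 * 26 mod 47 = 40^2 * 26 = 2*26 = 5
  -> B = 5
s = B^a = 5^28 mod 47  (bits of 28 = 11100)
  bit 0 = 1: r = r^2 * 5 mod 47 = 1^2 * 5 = 1*5 = 5
  bit 1 = 1: r = r^2 * 5 mod 47 = 5^2 * 5 = 25*5 = 31
  bit 2 = 1: r = r^2 * 5 mod 47 = 31^2 * 5 = 21*5 = 11
  bit 3 = 0: r = r^2 mod 47 = 11^2 = 27
  bit 4 = 0: r = r^2 mod 47 = 27^2 = 24
  -> s = B^a = 24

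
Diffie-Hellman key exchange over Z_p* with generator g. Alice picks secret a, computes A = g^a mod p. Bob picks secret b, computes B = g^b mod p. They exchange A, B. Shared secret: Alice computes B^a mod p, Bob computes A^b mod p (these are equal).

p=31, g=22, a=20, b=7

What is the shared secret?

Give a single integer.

Answer: 25

Derivation:
A = 22^20 mod 31  (bits of 20 = 10100)
  bit 0 = 1: r = r^2 * 22 mod 31 = 1^2 * 22 = 1*22 = 22
  bit 1 = 0: r = r^2 mod 31 = 22^2 = 19
  bit 2 = 1: r = r^2 * 22 mod 31 = 19^2 * 22 = 20*22 = 6
  bit 3 = 0: r = r^2 mod 31 = 6^2 = 5
  bit 4 = 0: r = r^2 mod 31 = 5^2 = 25
  -> A = 25
B = 22^7 mod 31  (bits of 7 = 111)
  bit 0 = 1: r = r^2 * 22 mod 31 = 1^2 * 22 = 1*22 = 22
  bit 1 = 1: r = r^2 * 22 mod 31 = 22^2 * 22 = 19*22 = 15
  bit 2 = 1: r = r^2 * 22 mod 31 = 15^2 * 22 = 8*22 = 21
  -> B = 21
s = B^a = 21^20 mod 31  (bits of 20 = 10100)
  bit 0 = 1: r = r^2 * 21 mod 31 = 1^2 * 21 = 1*21 = 21
  bit 1 = 0: r = r^2 mod 31 = 21^2 = 7
  bit 2 = 1: r = r^2 * 21 mod 31 = 7^2 * 21 = 18*21 = 6
  bit 3 = 0: r = r^2 mod 31 = 6^2 = 5
  bit 4 = 0: r = r^2 mod 31 = 5^2 = 25
  -> s = B^a = 25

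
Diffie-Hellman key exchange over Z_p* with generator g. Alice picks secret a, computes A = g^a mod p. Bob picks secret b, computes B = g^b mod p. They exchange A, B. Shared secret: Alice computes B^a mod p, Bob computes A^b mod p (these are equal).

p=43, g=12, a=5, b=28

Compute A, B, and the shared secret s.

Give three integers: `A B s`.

A = 12^5 mod 43  (bits of 5 = 101)
  bit 0 = 1: r = r^2 * 12 mod 43 = 1^2 * 12 = 1*12 = 12
  bit 1 = 0: r = r^2 mod 43 = 12^2 = 15
  bit 2 = 1: r = r^2 * 12 mod 43 = 15^2 * 12 = 10*12 = 34
  -> A = 34
B = 12^28 mod 43  (bits of 28 = 11100)
  bit 0 = 1: r = r^2 * 12 mod 43 = 1^2 * 12 = 1*12 = 12
  bit 1 = 1: r = r^2 * 12 mod 43 = 12^2 * 12 = 15*12 = 8
  bit 2 = 1: r = r^2 * 12 mod 43 = 8^2 * 12 = 21*12 = 37
  bit 3 = 0: r = r^2 mod 43 = 37^2 = 36
  bit 4 = 0: r = r^2 mod 43 = 36^2 = 6
  -> B = 6
s = B^a = 6^5 mod 43  (bits of 5 = 101)
  bit 0 = 1: r = r^2 * 6 mod 43 = 1^2 * 6 = 1*6 = 6
  bit 1 = 0: r = r^2 mod 43 = 6^2 = 36
  bit 2 = 1: r = r^2 * 6 mod 43 = 36^2 * 6 = 6*6 = 36
  -> s = B^a = 36

Answer: 34 6 36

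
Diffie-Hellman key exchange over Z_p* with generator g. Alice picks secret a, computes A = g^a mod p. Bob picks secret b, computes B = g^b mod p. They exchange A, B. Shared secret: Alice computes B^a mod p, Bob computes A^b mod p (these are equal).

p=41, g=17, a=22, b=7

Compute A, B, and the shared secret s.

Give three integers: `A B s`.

A = 17^22 mod 41  (bits of 22 = 10110)
  bit 0 = 1: r = r^2 * 17 mod 41 = 1^2 * 17 = 1*17 = 17
  bit 1 = 0: r = r^2 mod 41 = 17^2 = 2
  bit 2 = 1: r = r^2 * 17 mod 41 = 2^2 * 17 = 4*17 = 27
  bit 3 = 1: r = r^2 * 17 mod 41 = 27^2 * 17 = 32*17 = 11
  bit 4 = 0: r = r^2 mod 41 = 11^2 = 39
  -> A = 39
B = 17^7 mod 41  (bits of 7 = 111)
  bit 0 = 1: r = r^2 * 17 mod 41 = 1^2 * 17 = 1*17 = 17
  bit 1 = 1: r = r^2 * 17 mod 41 = 17^2 * 17 = 2*17 = 34
  bit 2 = 1: r = r^2 * 17 mod 41 = 34^2 * 17 = 8*17 = 13
  -> B = 13
s = B^a = 13^22 mod 41  (bits of 22 = 10110)
  bit 0 = 1: r = r^2 * 13 mod 41 = 1^2 * 13 = 1*13 = 13
  bit 1 = 0: r = r^2 mod 41 = 13^2 = 5
  bit 2 = 1: r = r^2 * 13 mod 41 = 5^2 * 13 = 25*13 = 38
  bit 3 = 1: r = r^2 * 13 mod 41 = 38^2 * 13 = 9*13 = 35
  bit 4 = 0: r = r^2 mod 41 = 35^2 = 36
  -> s = B^a = 36

Answer: 39 13 36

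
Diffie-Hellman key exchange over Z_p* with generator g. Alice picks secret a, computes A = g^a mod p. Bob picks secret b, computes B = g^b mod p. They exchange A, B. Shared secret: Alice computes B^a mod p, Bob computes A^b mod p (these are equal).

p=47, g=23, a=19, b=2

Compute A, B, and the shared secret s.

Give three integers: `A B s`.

Answer: 31 12 21

Derivation:
A = 23^19 mod 47  (bits of 19 = 10011)
  bit 0 = 1: r = r^2 * 23 mod 47 = 1^2 * 23 = 1*23 = 23
  bit 1 = 0: r = r^2 mod 47 = 23^2 = 12
  bit 2 = 0: r = r^2 mod 47 = 12^2 = 3
  bit 3 = 1: r = r^2 * 23 mod 47 = 3^2 * 23 = 9*23 = 19
  bit 4 = 1: r = r^2 * 23 mod 47 = 19^2 * 23 = 32*23 = 31
  -> A = 31
B = 23^2 mod 47  (bits of 2 = 10)
  bit 0 = 1: r = r^2 * 23 mod 47 = 1^2 * 23 = 1*23 = 23
  bit 1 = 0: r = r^2 mod 47 = 23^2 = 12
  -> B = 12
s = B^a = 12^19 mod 47  (bits of 19 = 10011)
  bit 0 = 1: r = r^2 * 12 mod 47 = 1^2 * 12 = 1*12 = 12
  bit 1 = 0: r = r^2 mod 47 = 12^2 = 3
  bit 2 = 0: r = r^2 mod 47 = 3^2 = 9
  bit 3 = 1: r = r^2 * 12 mod 47 = 9^2 * 12 = 34*12 = 32
  bit 4 = 1: r = r^2 * 12 mod 47 = 32^2 * 12 = 37*12 = 21
  -> s = B^a = 21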